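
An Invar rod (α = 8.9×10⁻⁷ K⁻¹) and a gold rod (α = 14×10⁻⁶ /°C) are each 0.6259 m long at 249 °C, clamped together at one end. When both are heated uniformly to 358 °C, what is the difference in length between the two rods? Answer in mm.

ΔT = 109 K
Invar: ΔL = 8.9×10⁻⁷ × 0.6259 m × 109 = 6.0719×10⁻⁵ m = 0.060719 mm
gold: ΔL = 14×10⁻⁶ × 0.6259 m × 109 = 9.5512×10⁻⁴ m = 0.95512 mm
difference = 0.95512 − 0.060719 = 0.894401 mm

0.894 mm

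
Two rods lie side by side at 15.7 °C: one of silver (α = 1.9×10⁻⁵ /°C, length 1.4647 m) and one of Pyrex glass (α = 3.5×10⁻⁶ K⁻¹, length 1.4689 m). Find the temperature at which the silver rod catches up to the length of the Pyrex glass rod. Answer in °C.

T = 200.8 °C

L₁(1 + α₁ΔT) = L₂(1 + α₂ΔT) ⇒ ΔT = (L₂ − L₁)/(α₁L₁ − α₂L₂)
L₂ − L₁ = 1.4689 − 1.4647 = 4.20×10⁻³ m
α₁L₁ − α₂L₂ = 1.9×10⁻⁵×1.4647 − 3.5×10⁻⁶×1.4689 = 2.268815×10⁻⁵ m/K
ΔT = 4.20×10⁻³ / 2.268815×10⁻⁵ = 185.119 K
T = 15.7 + 185.119 = 200.819 °C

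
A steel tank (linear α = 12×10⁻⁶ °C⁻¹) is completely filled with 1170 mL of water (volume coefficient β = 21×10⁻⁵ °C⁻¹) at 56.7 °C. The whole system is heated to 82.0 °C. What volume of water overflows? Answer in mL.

5.15 mL

The tank also expands: β_container ≈ 3α = 3.6×10⁻⁵ /K
Net overflow = V₀(β_liq − 3α_cont)ΔT
β − 3α = 2.10×10⁻⁴ − 3.6×10⁻⁵ = 1.74×10⁻⁴ /K; ΔT = 25.3 K
ΔV = 1170 × 1.74×10⁻⁴ × 25.3 = 5.15 mL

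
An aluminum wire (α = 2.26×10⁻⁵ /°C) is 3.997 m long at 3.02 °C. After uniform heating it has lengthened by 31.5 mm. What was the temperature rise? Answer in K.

ΔT = 349 K

ΔL = αL₀ΔT ⇒ ΔT = ΔL / (αL₀)
ΔT = 31.5×10⁻³ m / (2.26×10⁻⁵ × 3.997 m) = 348.71 K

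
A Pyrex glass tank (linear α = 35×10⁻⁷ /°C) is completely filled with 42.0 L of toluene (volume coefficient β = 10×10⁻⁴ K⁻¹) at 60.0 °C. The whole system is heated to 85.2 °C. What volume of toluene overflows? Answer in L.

The tank also expands: β_container ≈ 3α = 1.05×10⁻⁵ /K
Net overflow = V₀(β_liq − 3α_cont)ΔT
β − 3α = 1.00×10⁻³ − 1.05×10⁻⁵ = 9.895×10⁻⁴ /K; ΔT = 25.2 K
ΔV = 42.0 × 9.895×10⁻⁴ × 25.2 = 1.05 L

1.05 L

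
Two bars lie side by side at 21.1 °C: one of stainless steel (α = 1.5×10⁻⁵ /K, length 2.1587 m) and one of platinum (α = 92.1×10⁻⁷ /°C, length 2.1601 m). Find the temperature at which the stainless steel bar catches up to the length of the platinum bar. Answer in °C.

T = 133.2 °C

Equal length when α₁L₁ΔT − α₂L₂ΔT = L₂ − L₁ = 1.40×10⁻³ m
α₁L₁ = 3.23805×10⁻⁵, α₂L₂ = 1.9894521×10⁻⁵ → Δ(αL) = 1.2485979×10⁻⁵ m/K
ΔT = 1.40×10⁻³ / 1.2485979×10⁻⁵ = 112.126 K, so T = 21.1 + 112.126 = 133.226 °C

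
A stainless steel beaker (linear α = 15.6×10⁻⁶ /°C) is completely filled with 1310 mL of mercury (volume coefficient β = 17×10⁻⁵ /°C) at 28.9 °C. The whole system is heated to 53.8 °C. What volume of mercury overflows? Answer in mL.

The beaker also expands: β_container ≈ 3α = 4.68×10⁻⁵ /K
Net overflow = V₀(β_liq − 3α_cont)ΔT
β − 3α = 1.70×10⁻⁴ − 4.68×10⁻⁵ = 1.232×10⁻⁴ /K; ΔT = 24.9 K
ΔV = 1310 × 1.232×10⁻⁴ × 24.9 = 4.02 mL

4.02 mL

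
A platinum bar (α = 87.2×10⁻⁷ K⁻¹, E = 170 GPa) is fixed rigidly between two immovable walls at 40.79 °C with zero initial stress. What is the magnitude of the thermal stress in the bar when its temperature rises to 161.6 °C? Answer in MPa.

σ = 179 MPa

Fully constrained: the free strain ε = αΔT is blocked, so σ = Eε = EαΔT.
|ΔT| = 120.81 K
σ = 170×10⁹ × 87.2×10⁻⁷ × 120.81 = 1.79×10⁸ Pa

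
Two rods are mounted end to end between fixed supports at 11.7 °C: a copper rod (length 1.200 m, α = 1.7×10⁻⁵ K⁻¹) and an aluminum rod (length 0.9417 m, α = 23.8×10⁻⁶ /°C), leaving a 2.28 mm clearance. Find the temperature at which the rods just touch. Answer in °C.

T = 65.0 °C

Gap closes when ΔL₁ + ΔL₂ = 2.28 mm = 2.28×10⁻³ m
(α₁L₁ + α₂L₂)ΔT = g
α₁L₁ + α₂L₂ = 1.7×10⁻⁵×1.200 + 23.8×10⁻⁶×0.9417 = 4.281246×10⁻⁵ m/K
ΔT = 2.28×10⁻³ / 4.281246×10⁻⁵ = 53.256 K
T = 11.7 + 53.256 = 64.956 °C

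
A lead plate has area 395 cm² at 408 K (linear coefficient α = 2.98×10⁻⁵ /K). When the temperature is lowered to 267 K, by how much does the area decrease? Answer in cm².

ΔA = 3.32 cm²

Area coefficient ≈ 2α; |ΔT| = 141 K
ΔA = 2αA₀ΔT = 2(2.98×10⁻⁵)(395)(141) = 3.32 cm²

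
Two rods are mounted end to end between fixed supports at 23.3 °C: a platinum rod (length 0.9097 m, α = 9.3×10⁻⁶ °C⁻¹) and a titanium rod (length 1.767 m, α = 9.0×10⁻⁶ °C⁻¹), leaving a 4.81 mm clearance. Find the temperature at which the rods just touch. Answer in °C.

Gap closes when ΔL₁ + ΔL₂ = 4.81 mm = 4.81×10⁻³ m
(α₁L₁ + α₂L₂)ΔT = g
α₁L₁ + α₂L₂ = 9.3×10⁻⁶×0.9097 + 9.0×10⁻⁶×1.767 = 2.436321×10⁻⁵ m/K
ΔT = 4.81×10⁻³ / 2.436321×10⁻⁵ = 197.43 K
T = 23.3 + 197.43 = 220.73 °C

T = 221 °C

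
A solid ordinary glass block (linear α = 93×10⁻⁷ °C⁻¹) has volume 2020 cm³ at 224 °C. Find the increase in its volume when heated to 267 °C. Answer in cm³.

Isotropic solid: β ≈ 3α = 2.8×10⁻⁵ /K; ΔT = 43 K
ΔV = 3αV₀ΔT = 3(93×10⁻⁷)(2020)(43) = 2.42 cm³

ΔV = 2.42 cm³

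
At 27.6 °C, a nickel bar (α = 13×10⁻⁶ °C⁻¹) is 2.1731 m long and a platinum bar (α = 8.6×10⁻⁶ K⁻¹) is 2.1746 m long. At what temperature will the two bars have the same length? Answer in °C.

L₁(1 + α₁ΔT) = L₂(1 + α₂ΔT) ⇒ ΔT = (L₂ − L₁)/(α₁L₁ − α₂L₂)
L₂ − L₁ = 2.1746 − 2.1731 = 1.50×10⁻³ m
α₁L₁ − α₂L₂ = 13×10⁻⁶×2.1731 − 8.6×10⁻⁶×2.1746 = 9.54874×10⁻⁶ m/K
ΔT = 1.50×10⁻³ / 9.54874×10⁻⁶ = 157.089 K
T = 27.6 + 157.089 = 184.689 °C

T = 184.7 °C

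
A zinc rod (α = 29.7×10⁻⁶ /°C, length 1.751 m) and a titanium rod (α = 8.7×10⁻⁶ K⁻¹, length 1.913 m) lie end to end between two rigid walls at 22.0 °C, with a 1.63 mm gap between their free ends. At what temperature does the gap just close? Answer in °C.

T = 45.7 °C

α₁L₁ = 5.20047×10⁻⁵ m/K, α₂L₂ = 1.66431×10⁻⁵ m/K → total 6.86478×10⁻⁵ m/K
ΔT = g/(α₁L₁+α₂L₂) = 1.63×10⁻³ / 6.86478×10⁻⁵ = 23.744 K
T = 22.0 + 23.744 = 45.744 °C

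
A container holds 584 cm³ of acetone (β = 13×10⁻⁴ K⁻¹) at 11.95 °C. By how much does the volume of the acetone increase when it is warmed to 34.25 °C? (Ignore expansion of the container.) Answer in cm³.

ΔV = 16.9 cm³

|ΔT| = |34.25 − 11.95| = 22.30 K
ΔV = βV₀ΔT = (13×10⁻⁴)(584)(22.30) = 16.9 cm³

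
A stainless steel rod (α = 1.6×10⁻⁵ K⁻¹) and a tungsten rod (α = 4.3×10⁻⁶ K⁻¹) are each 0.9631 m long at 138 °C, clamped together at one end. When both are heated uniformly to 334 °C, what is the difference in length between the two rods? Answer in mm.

ΔT = 196 K
stainless steel: ΔL = 1.6×10⁻⁵ × 0.9631 m × 196 = 3.0203×10⁻³ m = 3.0203 mm
tungsten: ΔL = 4.3×10⁻⁶ × 0.9631 m × 196 = 8.1170×10⁻⁴ m = 0.81170 mm
difference = 3.0203 − 0.81170 = 2.2086 mm

2.21 mm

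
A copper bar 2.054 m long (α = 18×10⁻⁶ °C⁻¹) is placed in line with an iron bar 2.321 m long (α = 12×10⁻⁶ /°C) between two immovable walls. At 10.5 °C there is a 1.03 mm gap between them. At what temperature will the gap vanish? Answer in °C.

T = 26.4 °C

α₁L₁ = 3.6972×10⁻⁵ m/K, α₂L₂ = 2.7852×10⁻⁵ m/K → total 6.4824×10⁻⁵ m/K
ΔT = g/(α₁L₁+α₂L₂) = 1.03×10⁻³ / 6.4824×10⁻⁵ = 15.889 K
T = 10.5 + 15.889 = 26.389 °C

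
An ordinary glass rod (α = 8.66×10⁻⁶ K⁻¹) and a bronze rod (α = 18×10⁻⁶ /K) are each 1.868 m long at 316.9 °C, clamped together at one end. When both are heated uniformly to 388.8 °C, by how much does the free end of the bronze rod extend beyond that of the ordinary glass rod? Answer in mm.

1.25 mm

ΔT = 71.9 K
ordinary glass: ΔL = 8.66×10⁻⁶ × 1.868 m × 71.9 = 1.1631×10⁻³ m = 1.1631 mm
bronze: ΔL = 18×10⁻⁶ × 1.868 m × 71.9 = 2.4176×10⁻³ m = 2.4176 mm
difference = 2.4176 − 1.1631 = 1.2545 mm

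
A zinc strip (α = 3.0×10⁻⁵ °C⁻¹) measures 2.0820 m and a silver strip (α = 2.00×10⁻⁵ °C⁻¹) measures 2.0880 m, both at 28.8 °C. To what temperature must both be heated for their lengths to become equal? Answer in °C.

T = 318.7 °C

Equal length when α₁L₁ΔT − α₂L₂ΔT = L₂ − L₁ = 6.00×10⁻³ m
α₁L₁ = 6.246×10⁻⁵, α₂L₂ = 4.176×10⁻⁵ → Δ(αL) = 2.07×10⁻⁵ m/K
ΔT = 6.00×10⁻³ / 2.07×10⁻⁵ = 289.855 K, so T = 28.8 + 289.855 = 318.655 °C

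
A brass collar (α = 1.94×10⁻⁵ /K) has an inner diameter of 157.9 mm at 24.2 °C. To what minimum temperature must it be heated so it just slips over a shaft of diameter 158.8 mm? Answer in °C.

Required Δd = 158.8 − 157.9 = 0.9 mm
Δd = αd₀ΔT ⇒ ΔT = Δd/(αd₀) = 0.9 / (1.94×10⁻⁵ × 157.9) = 293.80 K
T_min = 24.2 + 293.80 = 318.00 °C

T = 318 °C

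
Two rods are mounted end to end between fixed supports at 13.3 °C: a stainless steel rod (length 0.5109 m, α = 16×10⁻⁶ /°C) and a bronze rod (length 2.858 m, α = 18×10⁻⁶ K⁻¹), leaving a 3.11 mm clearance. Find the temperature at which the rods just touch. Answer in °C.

T = 65.5 °C

α₁L₁ = 8.1744×10⁻⁶ m/K, α₂L₂ = 5.1444×10⁻⁵ m/K → total 5.96184×10⁻⁵ m/K
ΔT = g/(α₁L₁+α₂L₂) = 3.11×10⁻³ / 5.96184×10⁻⁵ = 52.165 K
T = 13.3 + 52.165 = 65.465 °C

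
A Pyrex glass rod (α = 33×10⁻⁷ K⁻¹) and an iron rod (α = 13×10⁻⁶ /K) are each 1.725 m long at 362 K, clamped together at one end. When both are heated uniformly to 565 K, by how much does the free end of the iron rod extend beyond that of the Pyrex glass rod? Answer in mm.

3.40 mm

ΔT = 203 K
Pyrex glass: ΔL = 33×10⁻⁷ × 1.725 m × 203 = 1.1556×10⁻³ m = 1.1556 mm
iron: ΔL = 13×10⁻⁶ × 1.725 m × 203 = 4.5523×10⁻³ m = 4.5523 mm
difference = 4.5523 − 1.1556 = 3.3967 mm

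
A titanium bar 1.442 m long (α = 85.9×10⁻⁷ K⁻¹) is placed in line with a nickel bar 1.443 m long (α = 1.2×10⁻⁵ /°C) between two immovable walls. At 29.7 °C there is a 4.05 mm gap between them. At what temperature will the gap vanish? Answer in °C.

α₁L₁ = 1.238678×10⁻⁵ m/K, α₂L₂ = 1.7316×10⁻⁵ m/K → total 2.970278×10⁻⁵ m/K
ΔT = g/(α₁L₁+α₂L₂) = 4.05×10⁻³ / 2.970278×10⁻⁵ = 136.35 K
T = 29.7 + 136.35 = 166.05 °C

T = 166 °C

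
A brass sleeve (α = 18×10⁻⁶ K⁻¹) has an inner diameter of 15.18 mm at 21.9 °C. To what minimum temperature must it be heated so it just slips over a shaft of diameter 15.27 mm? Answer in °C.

Required Δd = 15.27 − 15.18 = 0.09 mm
Δd = αd₀ΔT ⇒ ΔT = Δd/(αd₀) = 0.09 / (18×10⁻⁶ × 15.18) = 329.38 K
T_min = 21.9 + 329.38 = 351.28 °C

T = 351 °C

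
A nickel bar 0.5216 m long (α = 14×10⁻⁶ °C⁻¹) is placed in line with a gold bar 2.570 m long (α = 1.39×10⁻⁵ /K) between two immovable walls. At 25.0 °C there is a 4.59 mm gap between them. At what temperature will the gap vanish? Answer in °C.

T = 132 °C

Gap closes when ΔL₁ + ΔL₂ = 4.59 mm = 4.59×10⁻³ m
(α₁L₁ + α₂L₂)ΔT = g
α₁L₁ + α₂L₂ = 14×10⁻⁶×0.5216 + 1.39×10⁻⁵×2.570 = 4.30254×10⁻⁵ m/K
ΔT = 4.59×10⁻³ / 4.30254×10⁻⁵ = 106.68 K
T = 25.0 + 106.68 = 131.68 °C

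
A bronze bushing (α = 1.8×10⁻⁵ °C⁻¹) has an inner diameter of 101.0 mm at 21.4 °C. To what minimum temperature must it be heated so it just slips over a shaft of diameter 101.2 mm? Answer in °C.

T = 131 °C

Required Δd = 101.2 − 101.0 = 0.2 mm
Δd = αd₀ΔT ⇒ ΔT = Δd/(αd₀) = 0.2 / (1.8×10⁻⁵ × 101.0) = 110.01 K
T_min = 21.4 + 110.01 = 131.41 °C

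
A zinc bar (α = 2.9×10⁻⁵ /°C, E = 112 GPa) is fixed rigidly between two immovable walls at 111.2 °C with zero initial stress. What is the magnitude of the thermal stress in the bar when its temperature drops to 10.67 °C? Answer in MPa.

Fully constrained: the free strain ε = αΔT is blocked, so σ = Eε = EαΔT.
|ΔT| = 100.53 K
σ = 112×10⁹ × 2.9×10⁻⁵ × 100.53 = 3.27×10⁸ Pa

σ = 327 MPa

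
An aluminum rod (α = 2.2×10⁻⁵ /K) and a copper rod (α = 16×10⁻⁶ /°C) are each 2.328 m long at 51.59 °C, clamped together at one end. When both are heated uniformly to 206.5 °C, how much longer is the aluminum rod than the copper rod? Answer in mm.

2.16 mm

ΔT = 154.91 K
aluminum: ΔL = 2.2×10⁻⁵ × 2.328 m × 154.91 = 7.9339×10⁻³ m = 7.9339 mm
copper: ΔL = 16×10⁻⁶ × 2.328 m × 154.91 = 5.7701×10⁻³ m = 5.7701 mm
difference = 7.9339 − 5.7701 = 2.1638 mm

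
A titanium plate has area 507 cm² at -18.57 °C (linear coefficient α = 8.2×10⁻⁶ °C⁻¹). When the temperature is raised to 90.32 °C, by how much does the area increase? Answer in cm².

Area coefficient ≈ 2α; |ΔT| = 108.89 K
ΔA = 2αA₀ΔT = 2(8.2×10⁻⁶)(507)(108.89) = 0.905 cm²

ΔA = 0.905 cm²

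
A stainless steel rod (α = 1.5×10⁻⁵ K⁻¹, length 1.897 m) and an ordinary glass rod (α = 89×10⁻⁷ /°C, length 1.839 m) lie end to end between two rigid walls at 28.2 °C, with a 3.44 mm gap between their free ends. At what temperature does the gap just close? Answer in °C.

Gap closes when ΔL₁ + ΔL₂ = 3.44 mm = 3.44×10⁻³ m
(α₁L₁ + α₂L₂)ΔT = g
α₁L₁ + α₂L₂ = 1.5×10⁻⁵×1.897 + 89×10⁻⁷×1.839 = 4.48221×10⁻⁵ m/K
ΔT = 3.44×10⁻³ / 4.48221×10⁻⁵ = 76.75 K
T = 28.2 + 76.75 = 104.95 °C

T = 105 °C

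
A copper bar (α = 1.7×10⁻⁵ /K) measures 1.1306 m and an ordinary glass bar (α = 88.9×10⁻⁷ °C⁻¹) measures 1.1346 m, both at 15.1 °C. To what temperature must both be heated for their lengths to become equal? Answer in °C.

T = 453.0 °C

L₁(1 + α₁ΔT) = L₂(1 + α₂ΔT) ⇒ ΔT = (L₂ − L₁)/(α₁L₁ − α₂L₂)
L₂ − L₁ = 1.1346 − 1.1306 = 4.00×10⁻³ m
α₁L₁ − α₂L₂ = 1.7×10⁻⁵×1.1306 − 88.9×10⁻⁷×1.1346 = 9.133606×10⁻⁶ m/K
ΔT = 4.00×10⁻³ / 9.133606×10⁻⁶ = 437.943 K
T = 15.1 + 437.943 = 453.043 °C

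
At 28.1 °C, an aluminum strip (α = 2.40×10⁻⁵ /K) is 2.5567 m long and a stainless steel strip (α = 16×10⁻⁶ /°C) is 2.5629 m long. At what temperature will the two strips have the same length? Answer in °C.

T = 332.7 °C

Equal length when α₁L₁ΔT − α₂L₂ΔT = L₂ − L₁ = 6.20×10⁻³ m
α₁L₁ = 6.13608×10⁻⁵, α₂L₂ = 4.10064×10⁻⁵ → Δ(αL) = 2.03544×10⁻⁵ m/K
ΔT = 6.20×10⁻³ / 2.03544×10⁻⁵ = 304.602 K, so T = 28.1 + 304.602 = 332.702 °C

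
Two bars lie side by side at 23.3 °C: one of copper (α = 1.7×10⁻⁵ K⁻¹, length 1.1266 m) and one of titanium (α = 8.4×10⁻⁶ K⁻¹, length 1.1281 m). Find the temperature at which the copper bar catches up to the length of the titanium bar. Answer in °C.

L₁(1 + α₁ΔT) = L₂(1 + α₂ΔT) ⇒ ΔT = (L₂ − L₁)/(α₁L₁ − α₂L₂)
L₂ − L₁ = 1.1281 − 1.1266 = 1.50×10⁻³ m
α₁L₁ − α₂L₂ = 1.7×10⁻⁵×1.1266 − 8.4×10⁻⁶×1.1281 = 9.67616×10⁻⁶ m/K
ΔT = 1.50×10⁻³ / 9.67616×10⁻⁶ = 155.020 K
T = 23.3 + 155.020 = 178.320 °C

T = 178.3 °C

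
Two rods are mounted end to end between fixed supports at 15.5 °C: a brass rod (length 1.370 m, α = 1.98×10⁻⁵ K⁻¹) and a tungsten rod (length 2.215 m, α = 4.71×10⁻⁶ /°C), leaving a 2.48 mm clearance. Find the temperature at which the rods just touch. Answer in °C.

T = 81.5 °C

Gap closes when ΔL₁ + ΔL₂ = 2.48 mm = 2.48×10⁻³ m
(α₁L₁ + α₂L₂)ΔT = g
α₁L₁ + α₂L₂ = 1.98×10⁻⁵×1.370 + 4.71×10⁻⁶×2.215 = 3.755865×10⁻⁵ m/K
ΔT = 2.48×10⁻³ / 3.755865×10⁻⁵ = 66.030 K
T = 15.5 + 66.030 = 81.530 °C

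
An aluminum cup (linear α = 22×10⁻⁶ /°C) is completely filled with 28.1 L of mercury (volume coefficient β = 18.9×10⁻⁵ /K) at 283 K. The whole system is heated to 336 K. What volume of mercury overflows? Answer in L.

The cup also expands: β_container ≈ 3α = 6.6×10⁻⁵ /K
Net overflow = V₀(β_liq − 3α_cont)ΔT
β − 3α = 1.89×10⁻⁴ − 6.6×10⁻⁵ = 1.23×10⁻⁴ /K; ΔT = 53 K
ΔV = 28.1 × 1.23×10⁻⁴ × 53 = 0.183 L

0.183 L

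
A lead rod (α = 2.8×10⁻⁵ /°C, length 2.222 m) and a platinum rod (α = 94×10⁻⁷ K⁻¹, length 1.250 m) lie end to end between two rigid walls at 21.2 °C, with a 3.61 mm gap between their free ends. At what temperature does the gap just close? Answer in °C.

T = 70.0 °C

α₁L₁ = 6.2216×10⁻⁵ m/K, α₂L₂ = 1.175×10⁻⁵ m/K → total 7.3966×10⁻⁵ m/K
ΔT = g/(α₁L₁+α₂L₂) = 3.61×10⁻³ / 7.3966×10⁻⁵ = 48.806 K
T = 21.2 + 48.806 = 70.006 °C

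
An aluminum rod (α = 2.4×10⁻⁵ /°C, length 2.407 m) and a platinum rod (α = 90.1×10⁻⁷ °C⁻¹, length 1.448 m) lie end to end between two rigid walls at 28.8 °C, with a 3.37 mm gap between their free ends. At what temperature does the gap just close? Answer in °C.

T = 76.4 °C

α₁L₁ = 5.7768×10⁻⁵ m/K, α₂L₂ = 1.304648×10⁻⁵ m/K → total 7.081448×10⁻⁵ m/K
ΔT = g/(α₁L₁+α₂L₂) = 3.37×10⁻³ / 7.081448×10⁻⁵ = 47.589 K
T = 28.8 + 47.589 = 76.389 °C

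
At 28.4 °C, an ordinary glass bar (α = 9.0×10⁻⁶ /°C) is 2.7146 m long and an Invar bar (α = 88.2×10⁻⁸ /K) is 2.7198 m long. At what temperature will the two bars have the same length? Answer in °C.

L₁(1 + α₁ΔT) = L₂(1 + α₂ΔT) ⇒ ΔT = (L₂ − L₁)/(α₁L₁ − α₂L₂)
L₂ − L₁ = 2.7198 − 2.7146 = 5.20×10⁻³ m
α₁L₁ − α₂L₂ = 9.0×10⁻⁶×2.7146 − 88.2×10⁻⁸×2.7198 = 2.20325364×10⁻⁵ m/K
ΔT = 5.20×10⁻³ / 2.20325364×10⁻⁵ = 236.015 K
T = 28.4 + 236.015 = 264.415 °C

T = 264.4 °C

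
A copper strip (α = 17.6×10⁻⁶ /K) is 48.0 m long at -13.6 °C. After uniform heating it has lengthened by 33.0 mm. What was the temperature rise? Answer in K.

ΔL = αL₀ΔT ⇒ ΔT = ΔL / (αL₀)
ΔT = 33.0×10⁻³ m / (17.6×10⁻⁶ × 48.0 m) = 39.062 K

ΔT = 39.1 K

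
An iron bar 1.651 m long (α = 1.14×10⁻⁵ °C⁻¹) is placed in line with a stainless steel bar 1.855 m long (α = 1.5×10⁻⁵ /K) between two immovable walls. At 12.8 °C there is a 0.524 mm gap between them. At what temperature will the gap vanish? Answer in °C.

α₁L₁ = 1.88214×10⁻⁵ m/K, α₂L₂ = 2.7825×10⁻⁵ m/K → total 4.66464×10⁻⁵ m/K
ΔT = g/(α₁L₁+α₂L₂) = 5.24×10⁻⁴ / 4.66464×10⁻⁵ = 11.233 K
T = 12.8 + 11.233 = 24.033 °C

T = 24.0 °C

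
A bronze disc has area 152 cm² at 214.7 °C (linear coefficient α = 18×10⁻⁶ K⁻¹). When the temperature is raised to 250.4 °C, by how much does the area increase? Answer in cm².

Area coefficient ≈ 2α; |ΔT| = 35.7 K
ΔA = 2αA₀ΔT = 2(18×10⁻⁶)(152)(35.7) = 0.195 cm²

ΔA = 0.195 cm²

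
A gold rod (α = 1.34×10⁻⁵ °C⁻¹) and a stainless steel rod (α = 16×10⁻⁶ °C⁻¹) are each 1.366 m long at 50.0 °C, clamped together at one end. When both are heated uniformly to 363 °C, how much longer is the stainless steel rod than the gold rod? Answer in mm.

1.11 mm

ΔT = 313.0 K
gold: ΔL = 1.34×10⁻⁵ × 1.366 m × 313.0 = 5.7293×10⁻³ m = 5.7293 mm
stainless steel: ΔL = 16×10⁻⁶ × 1.366 m × 313.0 = 6.8409×10⁻³ m = 6.8409 mm
difference = 6.8409 − 5.7293 = 1.1116 mm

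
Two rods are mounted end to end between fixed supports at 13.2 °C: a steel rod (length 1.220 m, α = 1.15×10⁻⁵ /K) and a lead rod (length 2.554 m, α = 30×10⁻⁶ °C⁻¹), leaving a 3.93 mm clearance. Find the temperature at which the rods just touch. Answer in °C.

T = 56.6 °C

α₁L₁ = 1.403×10⁻⁵ m/K, α₂L₂ = 7.662×10⁻⁵ m/K → total 9.065×10⁻⁵ m/K
ΔT = g/(α₁L₁+α₂L₂) = 3.93×10⁻³ / 9.065×10⁻⁵ = 43.354 K
T = 13.2 + 43.354 = 56.554 °C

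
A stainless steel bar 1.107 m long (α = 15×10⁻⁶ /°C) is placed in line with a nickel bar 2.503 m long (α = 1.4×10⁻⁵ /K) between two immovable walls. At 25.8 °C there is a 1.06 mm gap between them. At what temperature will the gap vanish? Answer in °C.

α₁L₁ = 1.6605×10⁻⁵ m/K, α₂L₂ = 3.5042×10⁻⁵ m/K → total 5.1647×10⁻⁵ m/K
ΔT = g/(α₁L₁+α₂L₂) = 1.06×10⁻³ / 5.1647×10⁻⁵ = 20.524 K
T = 25.8 + 20.524 = 46.324 °C

T = 46.3 °C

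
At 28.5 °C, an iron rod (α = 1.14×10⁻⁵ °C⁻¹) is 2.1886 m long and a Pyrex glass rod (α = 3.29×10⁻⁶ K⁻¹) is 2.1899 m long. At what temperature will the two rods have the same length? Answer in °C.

T = 101.8 °C

Equal length when α₁L₁ΔT − α₂L₂ΔT = L₂ − L₁ = 1.30×10⁻³ m
α₁L₁ = 2.495004×10⁻⁵, α₂L₂ = 7.204771×10⁻⁶ → Δ(αL) = 1.7745269×10⁻⁵ m/K
ΔT = 1.30×10⁻³ / 1.7745269×10⁻⁵ = 73.259 K, so T = 28.5 + 73.259 = 101.759 °C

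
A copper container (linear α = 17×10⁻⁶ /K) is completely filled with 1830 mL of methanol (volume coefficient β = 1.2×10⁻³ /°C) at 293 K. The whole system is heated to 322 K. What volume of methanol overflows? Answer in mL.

The container also expands: β_container ≈ 3α = 5.1×10⁻⁵ /K
Net overflow = V₀(β_liq − 3α_cont)ΔT
β − 3α = 1.20×10⁻³ − 5.1×10⁻⁵ = 1.149×10⁻³ /K; ΔT = 29 K
ΔV = 1830 × 1.149×10⁻³ × 29 = 61.0 mL

61.0 mL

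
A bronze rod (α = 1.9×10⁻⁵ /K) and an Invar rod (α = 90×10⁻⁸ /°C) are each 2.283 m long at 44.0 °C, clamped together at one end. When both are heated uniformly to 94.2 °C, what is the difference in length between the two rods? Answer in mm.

ΔT = 50.2 K
bronze: ΔL = 1.9×10⁻⁵ × 2.283 m × 50.2 = 2.1775×10⁻³ m = 2.1775 mm
Invar: ΔL = 90×10⁻⁸ × 2.283 m × 50.2 = 1.0315×10⁻⁴ m = 0.10315 mm
difference = 2.1775 − 0.10315 = 2.07435 mm

2.07 mm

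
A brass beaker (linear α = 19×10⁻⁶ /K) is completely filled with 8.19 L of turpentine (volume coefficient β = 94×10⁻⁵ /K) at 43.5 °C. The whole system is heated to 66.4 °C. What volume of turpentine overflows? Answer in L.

0.166 L

The beaker also expands: β_container ≈ 3α = 5.7×10⁻⁵ /K
Net overflow = V₀(β_liq − 3α_cont)ΔT
β − 3α = 9.40×10⁻⁴ − 5.7×10⁻⁵ = 8.83×10⁻⁴ /K; ΔT = 22.9 K
ΔV = 8.19 × 8.83×10⁻⁴ × 22.9 = 0.166 L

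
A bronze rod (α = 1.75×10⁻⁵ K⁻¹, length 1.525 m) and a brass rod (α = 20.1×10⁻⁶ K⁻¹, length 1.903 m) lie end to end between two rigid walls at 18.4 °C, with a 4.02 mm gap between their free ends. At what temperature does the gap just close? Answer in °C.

T = 80.3 °C

Gap closes when ΔL₁ + ΔL₂ = 4.02 mm = 4.02×10⁻³ m
(α₁L₁ + α₂L₂)ΔT = g
α₁L₁ + α₂L₂ = 1.75×10⁻⁵×1.525 + 20.1×10⁻⁶×1.903 = 6.49378×10⁻⁵ m/K
ΔT = 4.02×10⁻³ / 6.49378×10⁻⁵ = 61.905 K
T = 18.4 + 61.905 = 80.305 °C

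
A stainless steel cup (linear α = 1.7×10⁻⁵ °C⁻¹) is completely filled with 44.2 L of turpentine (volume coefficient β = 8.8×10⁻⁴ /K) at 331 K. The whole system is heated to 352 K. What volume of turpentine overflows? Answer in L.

0.769 L

The cup also expands: β_container ≈ 3α = 5.1×10⁻⁵ /K
Net overflow = V₀(β_liq − 3α_cont)ΔT
β − 3α = 8.80×10⁻⁴ − 5.1×10⁻⁵ = 8.29×10⁻⁴ /K; ΔT = 21 K
ΔV = 44.2 × 8.29×10⁻⁴ × 21 = 0.769 L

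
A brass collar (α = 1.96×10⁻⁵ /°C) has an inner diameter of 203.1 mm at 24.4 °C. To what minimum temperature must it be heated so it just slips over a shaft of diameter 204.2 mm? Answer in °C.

Required Δd = 204.2 − 203.1 = 1.1 mm
Δd = αd₀ΔT ⇒ ΔT = Δd/(αd₀) = 1.1 / (1.96×10⁻⁵ × 203.1) = 276.33 K
T_min = 24.4 + 276.33 = 300.73 °C

T = 301 °C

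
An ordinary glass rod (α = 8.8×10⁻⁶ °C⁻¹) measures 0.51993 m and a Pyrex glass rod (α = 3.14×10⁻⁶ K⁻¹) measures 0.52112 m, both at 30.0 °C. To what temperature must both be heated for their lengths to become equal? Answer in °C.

T = 434.9 °C

Equal length when α₁L₁ΔT − α₂L₂ΔT = L₂ − L₁ = 1.19×10⁻³ m
α₁L₁ = 4.575384×10⁻⁶, α₂L₂ = 1.6363168×10⁻⁶ → Δ(αL) = 2.9390672×10⁻⁶ m/K
ΔT = 1.19×10⁻³ / 2.9390672×10⁻⁶ = 404.890 K, so T = 30.0 + 404.890 = 434.890 °C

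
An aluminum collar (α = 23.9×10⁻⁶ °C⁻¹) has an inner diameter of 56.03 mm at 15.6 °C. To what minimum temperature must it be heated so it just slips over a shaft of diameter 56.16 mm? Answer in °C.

T = 113 °C

Required Δd = 56.16 − 56.03 = 0.13 mm
Δd = αd₀ΔT ⇒ ΔT = Δd/(αd₀) = 0.13 / (23.9×10⁻⁶ × 56.03) = 97.08 K
T_min = 15.6 + 97.08 = 112.68 °C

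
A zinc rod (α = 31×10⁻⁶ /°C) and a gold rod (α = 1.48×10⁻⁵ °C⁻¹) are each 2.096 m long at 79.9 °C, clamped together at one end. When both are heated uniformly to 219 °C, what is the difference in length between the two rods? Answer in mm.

4.72 mm

ΔT = 139.1 K
zinc: ΔL = 31×10⁻⁶ × 2.096 m × 139.1 = 9.0382×10⁻³ m = 9.0382 mm
gold: ΔL = 1.48×10⁻⁵ × 2.096 m × 139.1 = 4.3150×10⁻³ m = 4.3150 mm
difference = 9.0382 − 4.3150 = 4.7232 mm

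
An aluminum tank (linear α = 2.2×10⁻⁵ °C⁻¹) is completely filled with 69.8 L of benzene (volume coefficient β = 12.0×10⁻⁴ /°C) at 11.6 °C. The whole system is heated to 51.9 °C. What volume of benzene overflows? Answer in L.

3.19 L

The tank also expands: β_container ≈ 3α = 6.6×10⁻⁵ /K
Net overflow = V₀(β_liq − 3α_cont)ΔT
β − 3α = 1.20×10⁻³ − 6.6×10⁻⁵ = 1.134×10⁻³ /K; ΔT = 40.3 K
ΔV = 69.8 × 1.134×10⁻³ × 40.3 = 3.19 L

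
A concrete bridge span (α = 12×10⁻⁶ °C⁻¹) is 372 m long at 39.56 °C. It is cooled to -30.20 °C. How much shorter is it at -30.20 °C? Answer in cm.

ΔL = 31.1 cm

|ΔT| = |-30.20 − 39.56| = 69.76 K
ΔL = αL₀ΔT = (12×10⁻⁶)(372)(69.76) = 3.11×10⁻¹ m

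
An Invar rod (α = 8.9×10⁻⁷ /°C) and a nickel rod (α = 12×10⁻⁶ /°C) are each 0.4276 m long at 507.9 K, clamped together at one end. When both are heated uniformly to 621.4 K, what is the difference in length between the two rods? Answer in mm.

ΔT = 113.5 K
Invar: ΔL = 8.9×10⁻⁷ × 0.4276 m × 113.5 = 4.3194×10⁻⁵ m = 0.043194 mm
nickel: ΔL = 12×10⁻⁶ × 0.4276 m × 113.5 = 5.8239×10⁻⁴ m = 0.58239 mm
difference = 0.58239 − 0.043194 = 0.539196 mm

0.539 mm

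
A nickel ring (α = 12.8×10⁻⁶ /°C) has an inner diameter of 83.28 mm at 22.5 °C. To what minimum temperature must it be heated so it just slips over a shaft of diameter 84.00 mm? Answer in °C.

Required Δd = 84.00 − 83.28 = 0.72 mm
Δd = αd₀ΔT ⇒ ΔT = Δd/(αd₀) = 0.72 / (12.8×10⁻⁶ × 83.28) = 675.43 K
T_min = 22.5 + 675.43 = 697.93 °C

T = 698 °C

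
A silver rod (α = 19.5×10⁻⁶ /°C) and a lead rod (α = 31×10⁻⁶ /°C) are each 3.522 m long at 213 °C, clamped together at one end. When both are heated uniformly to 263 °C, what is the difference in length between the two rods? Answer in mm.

2.03 mm

ΔT = 50 K
silver: ΔL = 19.5×10⁻⁶ × 3.522 m × 50 = 3.4339×10⁻³ m = 3.4339 mm
lead: ΔL = 31×10⁻⁶ × 3.522 m × 50 = 5.4591×10⁻³ m = 5.4591 mm
difference = 5.4591 − 3.4339 = 2.0252 mm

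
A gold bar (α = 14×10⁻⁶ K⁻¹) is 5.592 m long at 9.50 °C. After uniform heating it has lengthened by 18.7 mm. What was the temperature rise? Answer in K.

ΔT = 239 K

ΔL = αL₀ΔT ⇒ ΔT = ΔL / (αL₀)
ΔT = 18.7×10⁻³ m / (14×10⁻⁶ × 5.592 m) = 238.86 K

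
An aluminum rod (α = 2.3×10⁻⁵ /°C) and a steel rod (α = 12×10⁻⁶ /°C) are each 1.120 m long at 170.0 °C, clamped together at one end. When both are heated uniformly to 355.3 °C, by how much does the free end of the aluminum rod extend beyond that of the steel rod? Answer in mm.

2.28 mm

ΔT = 185.3 K
aluminum: ΔL = 2.3×10⁻⁵ × 1.120 m × 185.3 = 4.7733×10⁻³ m = 4.7733 mm
steel: ΔL = 12×10⁻⁶ × 1.120 m × 185.3 = 2.4904×10⁻³ m = 2.4904 mm
difference = 4.7733 − 2.4904 = 2.2829 mm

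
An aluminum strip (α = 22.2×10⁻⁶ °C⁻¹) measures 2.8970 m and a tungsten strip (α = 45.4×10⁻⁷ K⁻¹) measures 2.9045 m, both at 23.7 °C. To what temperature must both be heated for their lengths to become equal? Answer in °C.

L₁(1 + α₁ΔT) = L₂(1 + α₂ΔT) ⇒ ΔT = (L₂ − L₁)/(α₁L₁ − α₂L₂)
L₂ − L₁ = 2.9045 − 2.8970 = 7.50×10⁻³ m
α₁L₁ − α₂L₂ = 22.2×10⁻⁶×2.8970 − 45.4×10⁻⁷×2.9045 = 5.112697×10⁻⁵ m/K
ΔT = 7.50×10⁻³ / 5.112697×10⁻⁵ = 146.694 K
T = 23.7 + 146.694 = 170.394 °C

T = 170.4 °C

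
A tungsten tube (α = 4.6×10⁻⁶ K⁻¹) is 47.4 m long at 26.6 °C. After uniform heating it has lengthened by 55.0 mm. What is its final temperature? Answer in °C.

ΔL = αL₀ΔT ⇒ ΔT = ΔL / (αL₀)
ΔT = 55.0×10⁻³ m / (4.6×10⁻⁶ × 47.4 m) = 252.25 K
T = 26.6 + 252.25 = 278.85 °C

T = 279 °C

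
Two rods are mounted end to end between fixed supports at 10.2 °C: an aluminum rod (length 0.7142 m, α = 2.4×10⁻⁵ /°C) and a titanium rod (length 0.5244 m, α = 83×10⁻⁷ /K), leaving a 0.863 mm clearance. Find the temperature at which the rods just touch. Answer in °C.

T = 50.4 °C

Gap closes when ΔL₁ + ΔL₂ = 0.863 mm = 8.63×10⁻⁴ m
(α₁L₁ + α₂L₂)ΔT = g
α₁L₁ + α₂L₂ = 2.4×10⁻⁵×0.7142 + 83×10⁻⁷×0.5244 = 2.149332×10⁻⁵ m/K
ΔT = 8.63×10⁻⁴ / 2.149332×10⁻⁵ = 40.152 K
T = 10.2 + 40.152 = 50.352 °C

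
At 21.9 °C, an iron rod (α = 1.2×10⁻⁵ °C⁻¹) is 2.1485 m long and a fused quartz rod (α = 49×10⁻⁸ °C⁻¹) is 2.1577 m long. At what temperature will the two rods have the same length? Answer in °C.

T = 394.0 °C

L₁(1 + α₁ΔT) = L₂(1 + α₂ΔT) ⇒ ΔT = (L₂ − L₁)/(α₁L₁ − α₂L₂)
L₂ − L₁ = 2.1577 − 2.1485 = 9.20×10⁻³ m
α₁L₁ − α₂L₂ = 1.2×10⁻⁵×2.1485 − 49×10⁻⁸×2.1577 = 2.4724727×10⁻⁵ m/K
ΔT = 9.20×10⁻³ / 2.4724727×10⁻⁵ = 372.097 K
T = 21.9 + 372.097 = 393.997 °C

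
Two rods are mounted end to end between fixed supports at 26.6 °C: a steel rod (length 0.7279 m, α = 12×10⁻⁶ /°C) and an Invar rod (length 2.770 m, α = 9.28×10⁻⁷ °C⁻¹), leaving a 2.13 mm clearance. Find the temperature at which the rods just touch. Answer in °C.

T = 215 °C

Gap closes when ΔL₁ + ΔL₂ = 2.13 mm = 2.13×10⁻³ m
(α₁L₁ + α₂L₂)ΔT = g
α₁L₁ + α₂L₂ = 12×10⁻⁶×0.7279 + 9.28×10⁻⁷×2.770 = 1.130536×10⁻⁵ m/K
ΔT = 2.13×10⁻³ / 1.130536×10⁻⁵ = 188.41 K
T = 26.6 + 188.41 = 215.01 °C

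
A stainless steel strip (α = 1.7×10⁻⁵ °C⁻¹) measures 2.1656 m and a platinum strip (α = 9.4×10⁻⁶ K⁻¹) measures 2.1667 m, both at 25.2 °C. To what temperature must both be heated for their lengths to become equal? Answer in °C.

T = 92.08 °C

L₁(1 + α₁ΔT) = L₂(1 + α₂ΔT) ⇒ ΔT = (L₂ − L₁)/(α₁L₁ − α₂L₂)
L₂ − L₁ = 2.1667 − 2.1656 = 1.10×10⁻³ m
α₁L₁ − α₂L₂ = 1.7×10⁻⁵×2.1656 − 9.4×10⁻⁶×2.1667 = 1.644822×10⁻⁵ m/K
ΔT = 1.10×10⁻³ / 1.644822×10⁻⁵ = 66.8765 K
T = 25.2 + 66.8765 = 92.0765 °C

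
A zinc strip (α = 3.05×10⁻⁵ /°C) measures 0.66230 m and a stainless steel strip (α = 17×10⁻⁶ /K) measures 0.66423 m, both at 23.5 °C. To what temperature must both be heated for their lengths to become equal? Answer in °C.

T = 240.2 °C

L₁(1 + α₁ΔT) = L₂(1 + α₂ΔT) ⇒ ΔT = (L₂ − L₁)/(α₁L₁ − α₂L₂)
L₂ − L₁ = 0.66423 − 0.66230 = 1.93×10⁻³ m
α₁L₁ − α₂L₂ = 3.05×10⁻⁵×0.66230 − 17×10⁻⁶×0.66423 = 8.90824×10⁻⁶ m/K
ΔT = 1.93×10⁻³ / 8.90824×10⁻⁶ = 216.653 K
T = 23.5 + 216.653 = 240.153 °C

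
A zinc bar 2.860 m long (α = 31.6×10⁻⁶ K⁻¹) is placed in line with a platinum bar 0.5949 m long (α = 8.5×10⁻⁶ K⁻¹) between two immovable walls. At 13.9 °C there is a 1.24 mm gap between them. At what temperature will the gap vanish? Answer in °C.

T = 26.9 °C

Gap closes when ΔL₁ + ΔL₂ = 1.24 mm = 1.24×10⁻³ m
(α₁L₁ + α₂L₂)ΔT = g
α₁L₁ + α₂L₂ = 31.6×10⁻⁶×2.860 + 8.5×10⁻⁶×0.5949 = 9.543265×10⁻⁵ m/K
ΔT = 1.24×10⁻³ / 9.543265×10⁻⁵ = 12.993 K
T = 13.9 + 12.993 = 26.893 °C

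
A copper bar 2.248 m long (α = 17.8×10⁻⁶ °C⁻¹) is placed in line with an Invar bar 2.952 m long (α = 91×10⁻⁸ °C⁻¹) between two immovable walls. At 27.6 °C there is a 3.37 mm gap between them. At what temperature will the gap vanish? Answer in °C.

Gap closes when ΔL₁ + ΔL₂ = 3.37 mm = 3.37×10⁻³ m
(α₁L₁ + α₂L₂)ΔT = g
α₁L₁ + α₂L₂ = 17.8×10⁻⁶×2.248 + 91×10⁻⁸×2.952 = 4.270072×10⁻⁵ m/K
ΔT = 3.37×10⁻³ / 4.270072×10⁻⁵ = 78.92 K
T = 27.6 + 78.92 = 106.52 °C

T = 107 °C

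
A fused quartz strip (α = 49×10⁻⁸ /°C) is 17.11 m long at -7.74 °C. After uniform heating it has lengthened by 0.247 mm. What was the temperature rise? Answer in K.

ΔT = 29.5 K

ΔL = αL₀ΔT ⇒ ΔT = ΔL / (αL₀)
ΔT = 0.247×10⁻³ m / (49×10⁻⁸ × 17.11 m) = 29.461 K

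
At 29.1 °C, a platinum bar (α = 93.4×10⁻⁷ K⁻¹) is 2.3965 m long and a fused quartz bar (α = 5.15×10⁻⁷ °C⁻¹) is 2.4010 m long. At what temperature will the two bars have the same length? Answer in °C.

Equal length when α₁L₁ΔT − α₂L₂ΔT = L₂ − L₁ = 4.50×10⁻³ m
α₁L₁ = 2.238331×10⁻⁵, α₂L₂ = 1.236515×10⁻⁶ → Δ(αL) = 2.1146795×10⁻⁵ m/K
ΔT = 4.50×10⁻³ / 2.1146795×10⁻⁵ = 212.798 K, so T = 29.1 + 212.798 = 241.898 °C

T = 241.9 °C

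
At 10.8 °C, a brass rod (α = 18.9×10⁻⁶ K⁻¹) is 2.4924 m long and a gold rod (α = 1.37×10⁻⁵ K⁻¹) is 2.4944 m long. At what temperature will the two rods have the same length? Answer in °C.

T = 165.4 °C

L₁(1 + α₁ΔT) = L₂(1 + α₂ΔT) ⇒ ΔT = (L₂ − L₁)/(α₁L₁ − α₂L₂)
L₂ − L₁ = 2.4944 − 2.4924 = 2.00×10⁻³ m
α₁L₁ − α₂L₂ = 18.9×10⁻⁶×2.4924 − 1.37×10⁻⁵×2.4944 = 1.293308×10⁻⁵ m/K
ΔT = 2.00×10⁻³ / 1.293308×10⁻⁵ = 154.642 K
T = 10.8 + 154.642 = 165.442 °C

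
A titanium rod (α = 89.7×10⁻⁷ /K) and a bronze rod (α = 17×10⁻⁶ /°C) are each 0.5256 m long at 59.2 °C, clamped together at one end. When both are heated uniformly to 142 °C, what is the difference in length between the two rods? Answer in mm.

ΔT = 82.8 K
titanium: ΔL = 89.7×10⁻⁷ × 0.5256 m × 82.8 = 3.9037×10⁻⁴ m = 0.39037 mm
bronze: ΔL = 17×10⁻⁶ × 0.5256 m × 82.8 = 7.3983×10⁻⁴ m = 0.73983 mm
difference = 0.73983 − 0.39037 = 0.34946 mm

0.349 mm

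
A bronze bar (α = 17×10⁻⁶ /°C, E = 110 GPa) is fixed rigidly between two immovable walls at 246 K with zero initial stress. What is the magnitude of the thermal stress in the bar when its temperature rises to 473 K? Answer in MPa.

σ = 424 MPa

Fully constrained: the free strain ε = αΔT is blocked, so σ = Eε = EαΔT.
|ΔT| = 227 K
σ = 110×10⁹ × 17×10⁻⁶ × 227 = 4.24×10⁸ Pa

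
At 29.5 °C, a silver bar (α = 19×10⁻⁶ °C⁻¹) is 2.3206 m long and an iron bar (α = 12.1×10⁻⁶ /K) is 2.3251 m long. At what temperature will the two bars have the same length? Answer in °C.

Equal length when α₁L₁ΔT − α₂L₂ΔT = L₂ − L₁ = 4.50×10⁻³ m
α₁L₁ = 4.40914×10⁻⁵, α₂L₂ = 2.813371×10⁻⁵ → Δ(αL) = 1.595769×10⁻⁵ m/K
ΔT = 4.50×10⁻³ / 1.595769×10⁻⁵ = 281.996 K, so T = 29.5 + 281.996 = 311.496 °C

T = 311.5 °C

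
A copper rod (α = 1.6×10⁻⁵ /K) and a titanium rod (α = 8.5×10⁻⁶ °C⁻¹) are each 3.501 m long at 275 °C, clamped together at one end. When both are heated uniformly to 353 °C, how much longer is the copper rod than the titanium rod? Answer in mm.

ΔT = 78 K
copper: ΔL = 1.6×10⁻⁵ × 3.501 m × 78 = 4.3692×10⁻³ m = 4.3692 mm
titanium: ΔL = 8.5×10⁻⁶ × 3.501 m × 78 = 2.3212×10⁻³ m = 2.3212 mm
difference = 4.3692 − 2.3212 = 2.0480 mm

2.05 mm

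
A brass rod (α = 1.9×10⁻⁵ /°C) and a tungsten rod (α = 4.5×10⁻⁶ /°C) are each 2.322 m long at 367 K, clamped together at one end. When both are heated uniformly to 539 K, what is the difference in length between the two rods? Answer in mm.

5.79 mm

ΔT = 172 K
brass: ΔL = 1.9×10⁻⁵ × 2.322 m × 172 = 7.5883×10⁻³ m = 7.5883 mm
tungsten: ΔL = 4.5×10⁻⁶ × 2.322 m × 172 = 1.7972×10⁻³ m = 1.7972 mm
difference = 7.5883 − 1.7972 = 5.7911 mm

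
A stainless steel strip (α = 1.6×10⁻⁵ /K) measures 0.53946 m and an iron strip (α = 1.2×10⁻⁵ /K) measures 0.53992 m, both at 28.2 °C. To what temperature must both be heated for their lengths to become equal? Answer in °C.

L₁(1 + α₁ΔT) = L₂(1 + α₂ΔT) ⇒ ΔT = (L₂ − L₁)/(α₁L₁ − α₂L₂)
L₂ − L₁ = 0.53992 − 0.53946 = 4.60×10⁻⁴ m
α₁L₁ − α₂L₂ = 1.6×10⁻⁵×0.53946 − 1.2×10⁻⁵×0.53992 = 2.15232×10⁻⁶ m/K
ΔT = 4.60×10⁻⁴ / 2.15232×10⁻⁶ = 213.723 K
T = 28.2 + 213.723 = 241.923 °C

T = 241.9 °C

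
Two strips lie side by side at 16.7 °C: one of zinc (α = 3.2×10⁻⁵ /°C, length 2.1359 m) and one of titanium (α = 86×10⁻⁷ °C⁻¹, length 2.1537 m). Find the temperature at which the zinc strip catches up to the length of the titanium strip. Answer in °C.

T = 373.9 °C

Equal length when α₁L₁ΔT − α₂L₂ΔT = L₂ − L₁ = 1.78×10⁻² m
α₁L₁ = 6.83488×10⁻⁵, α₂L₂ = 1.852182×10⁻⁵ → Δ(αL) = 4.982698×10⁻⁵ m/K
ΔT = 1.78×10⁻² / 4.982698×10⁻⁵ = 357.236 K, so T = 16.7 + 357.236 = 373.936 °C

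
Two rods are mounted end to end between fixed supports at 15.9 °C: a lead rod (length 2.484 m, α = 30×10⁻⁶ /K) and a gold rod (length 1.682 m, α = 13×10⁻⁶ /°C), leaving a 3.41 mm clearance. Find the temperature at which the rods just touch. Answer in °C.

Gap closes when ΔL₁ + ΔL₂ = 3.41 mm = 3.41×10⁻³ m
(α₁L₁ + α₂L₂)ΔT = g
α₁L₁ + α₂L₂ = 30×10⁻⁶×2.484 + 13×10⁻⁶×1.682 = 9.6386×10⁻⁵ m/K
ΔT = 3.41×10⁻³ / 9.6386×10⁻⁵ = 35.379 K
T = 15.9 + 35.379 = 51.279 °C

T = 51.3 °C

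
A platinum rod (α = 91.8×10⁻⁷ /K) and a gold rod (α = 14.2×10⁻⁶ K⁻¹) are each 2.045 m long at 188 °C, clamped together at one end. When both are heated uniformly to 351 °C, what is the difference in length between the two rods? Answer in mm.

1.67 mm

ΔT = 163 K
platinum: ΔL = 91.8×10⁻⁷ × 2.045 m × 163 = 3.0600×10⁻³ m = 3.0600 mm
gold: ΔL = 14.2×10⁻⁶ × 2.045 m × 163 = 4.7334×10⁻³ m = 4.7334 mm
difference = 4.7334 − 3.0600 = 1.6734 mm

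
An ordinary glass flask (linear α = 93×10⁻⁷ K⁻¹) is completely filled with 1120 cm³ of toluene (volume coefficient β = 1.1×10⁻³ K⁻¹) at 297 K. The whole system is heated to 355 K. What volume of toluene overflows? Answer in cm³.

The flask also expands: β_container ≈ 3α = 2.79×10⁻⁵ /K
Net overflow = V₀(β_liq − 3α_cont)ΔT
β − 3α = 1.10×10⁻³ − 2.79×10⁻⁵ = 1.0721×10⁻³ /K; ΔT = 58 K
ΔV = 1120 × 1.0721×10⁻³ × 58 = 69.6 cm³

69.6 cm³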